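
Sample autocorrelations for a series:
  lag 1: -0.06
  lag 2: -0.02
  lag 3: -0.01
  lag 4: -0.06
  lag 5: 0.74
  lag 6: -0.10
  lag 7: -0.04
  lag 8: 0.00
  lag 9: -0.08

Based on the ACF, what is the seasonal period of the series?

The largest autocorrelation is r_5 = 0.74; the remaining lags stay at or below 0.00.
The dominant spike at lag 5 indicates a seasonal period of 5.

5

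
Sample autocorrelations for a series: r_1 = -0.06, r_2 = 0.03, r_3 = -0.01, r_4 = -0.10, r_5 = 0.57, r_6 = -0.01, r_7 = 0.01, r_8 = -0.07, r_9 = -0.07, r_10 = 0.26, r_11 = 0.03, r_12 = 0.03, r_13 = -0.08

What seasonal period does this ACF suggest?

5

The largest autocorrelation is r_5 = 0.57, with a weaker echo at lag 10 (0.26); the remaining lags stay at or below 0.03.
The dominant spike at lag 5 indicates a seasonal period of 5.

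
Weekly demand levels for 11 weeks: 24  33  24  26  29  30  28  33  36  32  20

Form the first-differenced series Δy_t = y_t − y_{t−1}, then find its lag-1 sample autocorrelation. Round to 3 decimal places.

-0.138

First differences Δy: 9, -9, 2, 3, 1, -2, 5, 3, -4, -12
Mean of differences = -0.4000
Numerator Σ(Δy_t−Δȳ)(Δy_{t+1}−Δȳ) = -51.5600
Denominator Σ(Δy_t−Δȳ)² = 372.4000
r_1(Δy) = -51.5600 / 372.4000 = -0.138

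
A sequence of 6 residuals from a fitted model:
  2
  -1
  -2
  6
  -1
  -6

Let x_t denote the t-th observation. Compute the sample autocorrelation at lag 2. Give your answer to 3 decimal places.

-0.527

Mean x̄ = (2 − 1 − 2 + 6 − 1 − 6)/6 = -0.3333
Deviations from mean: 2.3333, -0.6667, -1.6667, 6.3333, -0.6667, -5.6667
Σ(x_t−x̄)(x_{t+2}−x̄) = (-3.8889) + (-4.2222) + (1.1111) + (-35.8889) = -42.8889
Denominator Σ(x_t−x̄)² = 81.3333
r_2 = -42.8889 / 81.3333 = -0.527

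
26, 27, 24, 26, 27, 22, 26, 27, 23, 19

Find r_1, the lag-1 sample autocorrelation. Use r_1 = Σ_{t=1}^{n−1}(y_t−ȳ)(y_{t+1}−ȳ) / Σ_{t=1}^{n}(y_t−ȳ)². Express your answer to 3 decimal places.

Mean ȳ = (26 + 27 + 24 + 26 + 27 + 22 + 26 + 27 + 23 + 19)/10 = 24.7000
Numerator Σ_{t=1}^{9}(y_t−ȳ)(y_{t+1}−ȳ) = 2.5100
Denominator Σ(y_t−ȳ)² = 64.1000
r_1 = 2.5100 / 64.1000 = 0.039

0.039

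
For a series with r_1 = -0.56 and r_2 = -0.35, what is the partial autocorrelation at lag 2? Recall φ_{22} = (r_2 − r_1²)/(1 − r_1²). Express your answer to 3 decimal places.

-0.967

φ_{22} = (r_2 − r_1²) / (1 − r_1²)
r_1² = (-0.56)² = 0.3136
Numerator = -0.35 − 0.3136 = -0.6636; denominator = 1 − 0.3136 = 0.6864
φ_{22} = -0.6636 / 0.6864 = -0.967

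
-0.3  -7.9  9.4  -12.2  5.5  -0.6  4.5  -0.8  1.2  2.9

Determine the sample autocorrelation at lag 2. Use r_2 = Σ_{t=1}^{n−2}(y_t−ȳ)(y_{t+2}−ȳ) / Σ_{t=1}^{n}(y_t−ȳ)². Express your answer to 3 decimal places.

0.499

Mean ȳ = (-0.3 − 7.9 + 9.4 − 12.2 + 5.5 − 0.6 + 4.5 − 0.8 + 1.2 + 2.9)/10 = 0.1700
Numerator Σ_{t=1}^{8}(y_t−ȳ)(y_{t+2}−ȳ) = 179.8462
Denominator Σ(y_t−ȳ)² = 360.7610
r_2 = 179.8462 / 360.7610 = 0.499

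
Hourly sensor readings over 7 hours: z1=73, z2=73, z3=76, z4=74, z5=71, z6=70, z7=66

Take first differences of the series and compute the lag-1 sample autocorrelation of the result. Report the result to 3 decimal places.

0.069

First differences Δz: 0, 3, -2, -3, -1, -4
Mean of differences = -1.1667
Numerator Σ(Δz_t−Δz̄)(Δz_{t+1}−Δz̄) = 2.1389
Denominator Σ(Δz_t−Δz̄)² = 30.8333
r_1(Δz) = 2.1389 / 30.8333 = 0.069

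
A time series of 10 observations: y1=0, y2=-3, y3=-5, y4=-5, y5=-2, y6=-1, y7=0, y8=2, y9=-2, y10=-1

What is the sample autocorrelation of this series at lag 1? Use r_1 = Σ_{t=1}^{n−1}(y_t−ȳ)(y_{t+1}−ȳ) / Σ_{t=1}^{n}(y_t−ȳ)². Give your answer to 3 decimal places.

Mean ȳ = (0 − 3 − 5 − 5 − 2 − 1 + 0 + 2 − 2 − 1)/10 = -1.7000
Numerator Σ_{t=1}^{9}(y_t−ȳ)(y_{t+1}−ȳ) = 19.9100
Denominator Σ(y_t−ȳ)² = 44.1000
r_1 = 19.9100 / 44.1000 = 0.451

0.451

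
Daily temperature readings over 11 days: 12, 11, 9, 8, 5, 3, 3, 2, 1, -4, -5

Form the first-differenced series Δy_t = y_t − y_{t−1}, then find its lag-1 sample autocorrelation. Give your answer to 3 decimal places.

First differences Δy: -1, -2, -1, -3, -2, 0, -1, -1, -5, -1
Mean of differences = -1.7000
Numerator Σ(Δy_t−Δȳ)(Δy_{t+1}−Δȳ) = -4.3900
Denominator Σ(Δy_t−Δȳ)² = 18.1000
r_1(Δy) = -4.3900 / 18.1000 = -0.243

-0.243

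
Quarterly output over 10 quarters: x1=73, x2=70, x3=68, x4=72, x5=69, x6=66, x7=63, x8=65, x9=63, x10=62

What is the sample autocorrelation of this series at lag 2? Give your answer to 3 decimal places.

Mean x̄ = (73 + 70 + 68 + 72 + 69 + 66 + 63 + 65 + 63 + 62)/10 = 67.1000
Numerator Σ_{t=1}^{8}(x_t−x̄)(x_{t+2}−x̄) = 37.8800
Denominator Σ(x_t−x̄)² = 136.9000
r_2 = 37.8800 / 136.9000 = 0.277

0.277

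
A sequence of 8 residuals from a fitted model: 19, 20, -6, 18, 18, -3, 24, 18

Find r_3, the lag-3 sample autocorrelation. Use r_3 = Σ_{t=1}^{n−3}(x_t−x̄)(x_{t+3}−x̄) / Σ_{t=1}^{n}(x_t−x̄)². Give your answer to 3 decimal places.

Mean x̄ = (19 + 20 − 6 + 18 + 18 − 3 + 24 + 18)/8 = 13.5000
Numerator Σ_{t=1}^{5}(x_t−x̄)(x_{t+3}−x̄) = 443.2500
Denominator Σ(x_t−x̄)² = 896.0000
r_3 = 443.2500 / 896.0000 = 0.495

0.495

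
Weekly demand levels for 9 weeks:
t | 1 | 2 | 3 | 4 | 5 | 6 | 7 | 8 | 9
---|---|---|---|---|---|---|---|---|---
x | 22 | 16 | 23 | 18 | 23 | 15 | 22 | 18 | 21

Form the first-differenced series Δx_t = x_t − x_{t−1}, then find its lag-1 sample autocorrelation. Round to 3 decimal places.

-0.871

First differences Δx: -6, 7, -5, 5, -8, 7, -4, 3
Mean of differences = -0.1250
Numerator Σ(Δx_t−Δx̄)(Δx_{t+1}−Δx̄) = -237.7656
Denominator Σ(Δx_t−Δx̄)² = 272.8750
r_1(Δx) = -237.7656 / 272.8750 = -0.871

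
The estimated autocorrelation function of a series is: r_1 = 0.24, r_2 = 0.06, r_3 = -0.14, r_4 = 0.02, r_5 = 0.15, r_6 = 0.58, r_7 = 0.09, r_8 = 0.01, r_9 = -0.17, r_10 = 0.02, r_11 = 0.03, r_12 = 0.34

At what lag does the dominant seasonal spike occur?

The largest autocorrelation is r_6 = 0.58, with a weaker echo at lag 12 (0.34); the remaining lags stay at or below 0.24. The elevated value at lag 1 (0.24), dropping to 0.06 at lag 2, reflects decaying short-term dependence rather than seasonality.
The dominant spike at lag 6 indicates a seasonal period of 6.

6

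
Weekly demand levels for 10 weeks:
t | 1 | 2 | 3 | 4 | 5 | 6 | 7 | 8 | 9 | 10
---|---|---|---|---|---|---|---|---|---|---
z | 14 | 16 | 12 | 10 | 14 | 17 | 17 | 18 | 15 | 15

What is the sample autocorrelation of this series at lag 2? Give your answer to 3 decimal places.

-0.102

Mean z̄ = (14 + 16 + 12 + 10 + 14 + 17 + 17 + 18 + 15 + 15)/10 = 14.8000
Numerator Σ_{t=1}^{8}(z_t−z̄)(z_{t+2}−z̄) = -5.4800
Denominator Σ(z_t−z̄)² = 53.6000
r_2 = -5.4800 / 53.6000 = -0.102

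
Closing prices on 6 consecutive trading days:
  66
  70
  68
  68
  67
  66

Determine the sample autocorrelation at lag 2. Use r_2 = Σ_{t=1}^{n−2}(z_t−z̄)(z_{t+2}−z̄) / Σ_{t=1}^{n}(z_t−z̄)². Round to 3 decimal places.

-0.043

Mean z̄ = (66 + 70 + 68 + 68 + 67 + 66)/6 = 67.5000
Deviations from mean: -1.5000, 2.5000, 0.5000, 0.5000, -0.5000, -1.5000
Numerator Σ_{t=1}^{4}(z_t−z̄)(z_{t+2}−z̄) = -0.5000
Denominator Σ(z_t−z̄)² = 11.5000
r_2 = -0.5000 / 11.5000 = -0.043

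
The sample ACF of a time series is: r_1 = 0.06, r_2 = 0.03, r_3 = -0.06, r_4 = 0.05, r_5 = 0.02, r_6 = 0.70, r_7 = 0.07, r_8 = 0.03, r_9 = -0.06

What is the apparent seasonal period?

The largest autocorrelation is r_6 = 0.70; the remaining lags stay at or below 0.07.
The dominant spike at lag 6 indicates a seasonal period of 6.

6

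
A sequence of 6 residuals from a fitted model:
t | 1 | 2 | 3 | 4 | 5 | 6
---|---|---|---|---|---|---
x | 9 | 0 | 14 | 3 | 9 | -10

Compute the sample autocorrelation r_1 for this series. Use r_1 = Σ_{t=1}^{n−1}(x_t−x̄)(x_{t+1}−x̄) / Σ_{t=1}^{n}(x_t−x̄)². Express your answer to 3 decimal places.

-0.404

Mean x̄ = (9 + 0 + 14 + 3 + 9 − 10)/6 = 4.1667
Σ(x_t−x̄)(x_{t+1}−x̄) = (-20.1389) + (-40.9722) + (-11.4722) + (-5.6389) + (-68.4722) = -146.6944
Denominator Σ(x_t−x̄)² = 362.8333
r_1 = -146.6944 / 362.8333 = -0.404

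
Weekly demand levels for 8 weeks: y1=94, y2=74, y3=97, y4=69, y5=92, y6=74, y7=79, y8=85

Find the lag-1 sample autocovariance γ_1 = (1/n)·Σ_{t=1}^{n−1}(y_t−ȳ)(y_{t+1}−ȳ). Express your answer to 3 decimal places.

-75.000

Mean ȳ = (94 + 74 + 97 + 69 + 92 + 74 + 79 + 85)/8 = 83.0000
Deviations: 11.0000, -9.0000, 14.0000, -14.0000, 9.0000, -9.0000, -4.0000, 2.0000
Σ_{t=1}^{7}(y_t−ȳ)(y_{t+1}−ȳ) = -600.0000
γ_1 = -600.0000 / 8 = -75.000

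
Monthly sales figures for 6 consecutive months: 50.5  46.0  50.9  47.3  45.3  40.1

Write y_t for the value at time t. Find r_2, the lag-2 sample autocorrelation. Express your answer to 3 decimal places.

0.074

Mean ȳ = (50.5 + 46.0 + 50.9 + 47.3 + 45.3 + 40.1)/6 = 46.6833
Numerator Σ_{t=1}^{4}(y_t−ȳ)(y_{t+2}−ȳ) = 5.7794
Denominator Σ(y_t−ȳ)² = 78.4483
r_2 = 5.7794 / 78.4483 = 0.074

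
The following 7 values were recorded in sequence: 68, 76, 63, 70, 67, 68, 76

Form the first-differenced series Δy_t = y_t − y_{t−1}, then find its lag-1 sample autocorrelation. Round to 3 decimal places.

-0.585

First differences Δy: 8, -13, 7, -3, 1, 8
Mean of differences = 1.3333
Numerator Σ(Δy_t−Δȳ)(Δy_{t+1}−Δȳ) = -202.1111
Denominator Σ(Δy_t−Δȳ)² = 345.3333
r_1(Δy) = -202.1111 / 345.3333 = -0.585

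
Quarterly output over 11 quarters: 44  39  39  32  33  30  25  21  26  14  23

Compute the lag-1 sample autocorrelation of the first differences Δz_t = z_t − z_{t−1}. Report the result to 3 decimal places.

-0.665

First differences Δz: -5, 0, -7, 1, -3, -5, -4, 5, -12, 9
Mean of differences = -2.1000
Numerator Σ(Δz_t−Δz̄)(Δz_{t+1}−Δz̄) = -219.9100
Denominator Σ(Δz_t−Δz̄)² = 330.9000
r_1(Δz) = -219.9100 / 330.9000 = -0.665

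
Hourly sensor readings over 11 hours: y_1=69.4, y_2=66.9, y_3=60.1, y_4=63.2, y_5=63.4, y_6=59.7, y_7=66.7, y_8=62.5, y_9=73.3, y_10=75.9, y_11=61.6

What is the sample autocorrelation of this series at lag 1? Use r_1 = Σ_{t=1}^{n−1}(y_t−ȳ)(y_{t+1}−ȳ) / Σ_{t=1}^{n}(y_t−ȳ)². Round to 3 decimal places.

Mean ȳ = (69.4 + 66.9 + 60.1 + 63.2 + 63.4 + 59.7 + 66.7 + 62.5 + 73.3 + 75.9 + 61.6)/11 = 65.7000
Numerator Σ_{t=1}^{10}(y_t−ȳ)(y_{t+1}−ȳ) = 33.4500
Denominator Σ(y_t−ȳ)² = 283.8800
r_1 = 33.4500 / 283.8800 = 0.118

0.118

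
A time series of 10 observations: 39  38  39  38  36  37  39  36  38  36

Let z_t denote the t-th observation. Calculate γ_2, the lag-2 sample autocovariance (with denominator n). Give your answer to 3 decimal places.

Mean z̄ = (39 + 38 + 39 + 38 + 36 + 37 + 39 + 36 + 38 + 36)/10 = 37.6000
Σ_{t=1}^{8}(z_t−z̄)(z_{t+2}−z̄) = 1.4800
γ_2 = 1.4800 / 10 = 0.148

0.148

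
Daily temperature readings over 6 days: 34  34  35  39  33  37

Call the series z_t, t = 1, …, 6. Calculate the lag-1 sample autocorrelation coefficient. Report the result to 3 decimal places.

Mean z̄ = (34 + 34 + 35 + 39 + 33 + 37)/6 = 35.3333
Deviations from mean: -1.3333, -1.3333, -0.3333, 3.6667, -2.3333, 1.6667
Σ(z_t−z̄)(z_{t+1}−z̄) = (1.7778) + (0.4444) + (-1.2222) + (-8.5556) + (-3.8889) = -11.4444
Denominator Σ(z_t−z̄)² = 25.3333
r_1 = -11.4444 / 25.3333 = -0.452

-0.452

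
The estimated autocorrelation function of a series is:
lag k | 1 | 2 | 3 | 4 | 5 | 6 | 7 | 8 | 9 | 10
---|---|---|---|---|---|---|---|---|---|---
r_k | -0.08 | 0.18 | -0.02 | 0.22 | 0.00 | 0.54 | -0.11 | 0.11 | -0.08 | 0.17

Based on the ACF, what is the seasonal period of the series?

The largest autocorrelation is r_6 = 0.54; the remaining lags stay at or below 0.22.
The dominant spike at lag 6 indicates a seasonal period of 6.

6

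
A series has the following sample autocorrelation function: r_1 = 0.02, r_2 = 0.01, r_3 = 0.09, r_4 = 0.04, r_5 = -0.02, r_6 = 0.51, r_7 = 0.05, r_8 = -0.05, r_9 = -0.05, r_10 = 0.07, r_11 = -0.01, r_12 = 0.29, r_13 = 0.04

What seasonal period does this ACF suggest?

The largest autocorrelation is r_6 = 0.51, with a weaker echo at lag 12 (0.29); the remaining lags stay at or below 0.09.
The dominant spike at lag 6 indicates a seasonal period of 6.

6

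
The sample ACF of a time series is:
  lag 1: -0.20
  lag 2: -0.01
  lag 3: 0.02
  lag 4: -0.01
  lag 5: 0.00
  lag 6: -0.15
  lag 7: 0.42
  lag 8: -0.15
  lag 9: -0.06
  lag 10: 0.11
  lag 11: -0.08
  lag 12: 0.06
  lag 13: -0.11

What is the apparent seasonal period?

The largest autocorrelation is r_7 = 0.42; the remaining lags stay at or below 0.11.
The dominant spike at lag 7 indicates a seasonal period of 7.

7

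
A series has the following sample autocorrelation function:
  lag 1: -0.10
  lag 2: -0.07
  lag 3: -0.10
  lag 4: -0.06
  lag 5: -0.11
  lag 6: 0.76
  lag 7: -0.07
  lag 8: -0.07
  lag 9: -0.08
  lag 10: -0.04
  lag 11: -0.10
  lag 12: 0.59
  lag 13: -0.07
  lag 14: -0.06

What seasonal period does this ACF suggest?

The largest autocorrelation is r_6 = 0.76, with a weaker echo at lag 12 (0.59); the remaining lags stay at or below -0.04.
The dominant spike at lag 6 indicates a seasonal period of 6.

6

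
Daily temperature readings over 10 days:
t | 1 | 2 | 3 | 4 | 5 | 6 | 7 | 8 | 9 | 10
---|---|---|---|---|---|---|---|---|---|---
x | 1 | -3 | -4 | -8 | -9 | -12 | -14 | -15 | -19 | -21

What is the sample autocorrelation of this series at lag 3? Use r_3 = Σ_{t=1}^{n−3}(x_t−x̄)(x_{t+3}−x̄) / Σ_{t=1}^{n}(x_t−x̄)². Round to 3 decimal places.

Mean x̄ = (1 − 3 − 4 − 8 − 9 − 12 − 14 − 15 − 19 − 21)/10 = -10.4000
Numerator Σ_{t=1}^{7}(x_t−x̄)(x_{t+3}−x̄) = 64.3200
Denominator Σ(x_t−x̄)² = 456.4000
r_3 = 64.3200 / 456.4000 = 0.141

0.141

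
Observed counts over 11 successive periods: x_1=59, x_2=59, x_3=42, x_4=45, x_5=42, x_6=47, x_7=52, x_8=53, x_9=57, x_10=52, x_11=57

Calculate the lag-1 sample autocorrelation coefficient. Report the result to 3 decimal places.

0.386

Mean x̄ = (59 + 59 + 42 + 45 + 42 + 47 + 52 + 53 + 57 + 52 + 57)/11 = 51.3636
Numerator Σ_{t=1}^{10}(x_t−x̄)(x_{t+1}−x̄) = 161.5041
Denominator Σ(x_t−x̄)² = 418.5455
r_1 = 161.5041 / 418.5455 = 0.386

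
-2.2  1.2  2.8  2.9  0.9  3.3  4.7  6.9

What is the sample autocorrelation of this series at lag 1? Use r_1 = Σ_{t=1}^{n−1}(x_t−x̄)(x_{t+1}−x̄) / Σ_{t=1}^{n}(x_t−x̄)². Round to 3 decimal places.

0.298

Mean x̄ = (-2.2 + 1.2 + 2.8 + 2.9 + 0.9 + 3.3 + 4.7 + 6.9)/8 = 2.5625
Σ(x_t−x̄)(x_{t+1}−x̄) = (6.4889) + (-0.3236) + (0.0802) + (-0.5611) + (-1.2261) + (1.5764) + (9.2714) = 15.3061
Denominator Σ(x_t−x̄)² = 51.3988
r_1 = 15.3061 / 51.3988 = 0.298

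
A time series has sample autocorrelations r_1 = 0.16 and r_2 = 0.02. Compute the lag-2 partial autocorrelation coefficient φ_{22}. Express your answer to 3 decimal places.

φ_{22} = (r_2 − r_1²) / (1 − r_1²)
r_1² = (0.16)² = 0.0256
Numerator = 0.02 − 0.0256 = -0.0056; denominator = 1 − 0.0256 = 0.9744
φ_{22} = -0.0056 / 0.9744 = -0.006

-0.006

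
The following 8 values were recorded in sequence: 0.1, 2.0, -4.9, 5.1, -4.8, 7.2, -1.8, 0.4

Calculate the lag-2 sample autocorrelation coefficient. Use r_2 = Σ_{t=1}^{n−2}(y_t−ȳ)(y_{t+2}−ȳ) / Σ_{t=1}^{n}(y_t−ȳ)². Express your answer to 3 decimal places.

0.611

Mean ȳ = (0.1 + 2.0 − 4.9 + 5.1 − 4.8 + 7.2 − 1.8 + 0.4)/8 = 0.4125
Numerator Σ_{t=1}^{6}(y_t−ȳ)(y_{t+2}−ȳ) = 80.0572
Denominator Σ(y_t−ȳ)² = 130.9488
r_2 = 80.0572 / 130.9488 = 0.611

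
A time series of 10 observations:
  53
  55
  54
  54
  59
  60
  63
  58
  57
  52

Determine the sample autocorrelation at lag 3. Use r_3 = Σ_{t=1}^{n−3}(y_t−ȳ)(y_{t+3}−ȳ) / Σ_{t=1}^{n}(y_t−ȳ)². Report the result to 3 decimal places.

Mean ȳ = (53 + 55 + 54 + 54 + 59 + 60 + 63 + 58 + 57 + 52)/10 = 56.5000
Numerator Σ_{t=1}^{7}(y_t−ȳ)(y_{t+3}−ȳ) = -43.7500
Denominator Σ(y_t−ȳ)² = 110.5000
r_3 = -43.7500 / 110.5000 = -0.396

-0.396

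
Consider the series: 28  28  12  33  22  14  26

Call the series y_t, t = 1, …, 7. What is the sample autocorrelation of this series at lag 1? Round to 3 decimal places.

-0.460

Mean ȳ = (28 + 28 + 12 + 33 + 22 + 14 + 26)/7 = 23.2857
Deviations from mean: 4.7143, 4.7143, -11.2857, 9.7143, -1.2857, -9.2857, 2.7143
Numerator Σ_{t=1}^{6}(y_t−ȳ)(y_{t+1}−ȳ) = -166.3673
Denominator Σ(y_t−ȳ)² = 361.4286
r_1 = -166.3673 / 361.4286 = -0.460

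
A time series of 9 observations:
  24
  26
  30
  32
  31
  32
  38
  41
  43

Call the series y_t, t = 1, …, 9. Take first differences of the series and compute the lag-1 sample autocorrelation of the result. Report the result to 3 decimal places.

First differences Δy: 2, 4, 2, -1, 1, 6, 3, 2
Mean of differences = 2.3750
Numerator Σ(Δy_t−Δȳ)(Δy_{t+1}−Δȳ) = 1.7344
Denominator Σ(Δy_t−Δȳ)² = 29.8750
r_1(Δy) = 1.7344 / 29.8750 = 0.058

0.058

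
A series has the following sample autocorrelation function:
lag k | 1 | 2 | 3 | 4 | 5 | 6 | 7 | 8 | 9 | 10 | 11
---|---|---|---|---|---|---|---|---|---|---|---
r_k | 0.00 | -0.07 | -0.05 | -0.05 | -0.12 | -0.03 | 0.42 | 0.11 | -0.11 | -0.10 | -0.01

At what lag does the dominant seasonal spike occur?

The largest autocorrelation is r_7 = 0.42; the remaining lags stay at or below 0.11.
The dominant spike at lag 7 indicates a seasonal period of 7.

7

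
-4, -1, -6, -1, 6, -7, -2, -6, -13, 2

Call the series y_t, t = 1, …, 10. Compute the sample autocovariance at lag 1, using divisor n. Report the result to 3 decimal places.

Mean ȳ = (-4 − 1 − 6 − 1 + 6 − 7 − 2 − 6 − 13 + 2)/10 = -3.2000
Σ_{t=1}^{9}(y_t−ȳ)(y_{t+1}−ȳ) = -60.2400
γ_1 = -60.2400 / 10 = -6.024

-6.024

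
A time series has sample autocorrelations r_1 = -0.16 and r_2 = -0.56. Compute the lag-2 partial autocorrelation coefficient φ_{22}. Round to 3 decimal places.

φ_{22} = (r_2 − r_1²) / (1 − r_1²)
r_1² = (-0.16)² = 0.0256
Numerator = -0.56 − 0.0256 = -0.5856; denominator = 1 − 0.0256 = 0.9744
φ_{22} = -0.5856 / 0.9744 = -0.601

-0.601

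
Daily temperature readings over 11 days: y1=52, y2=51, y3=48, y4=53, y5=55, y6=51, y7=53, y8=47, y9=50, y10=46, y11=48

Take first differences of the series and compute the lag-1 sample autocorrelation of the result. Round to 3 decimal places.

-0.573

First differences Δy: -1, -3, 5, 2, -4, 2, -6, 3, -4, 2
Mean of differences = -0.4000
Numerator Σ(Δy_t−Δȳ)(Δy_{t+1}−Δȳ) = -70.1600
Denominator Σ(Δy_t−Δȳ)² = 122.4000
r_1(Δy) = -70.1600 / 122.4000 = -0.573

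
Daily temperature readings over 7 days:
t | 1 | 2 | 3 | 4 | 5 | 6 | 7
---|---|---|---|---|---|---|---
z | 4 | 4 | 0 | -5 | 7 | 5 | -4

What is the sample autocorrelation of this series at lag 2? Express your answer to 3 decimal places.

Mean z̄ = (4 + 4 + 0 − 5 + 7 + 5 − 4)/7 = 1.5714
Deviations from mean: 2.4286, 2.4286, -1.5714, -6.5714, 5.4286, 3.4286, -5.5714
Σ(z_t−z̄)(z_{t+2}−z̄) = (-3.8163) + (-15.9592) + (-8.5306) + (-22.5306) + (-30.2449) = -81.0816
Denominator Σ(z_t−z̄)² = 129.7143
r_2 = -81.0816 / 129.7143 = -0.625

-0.625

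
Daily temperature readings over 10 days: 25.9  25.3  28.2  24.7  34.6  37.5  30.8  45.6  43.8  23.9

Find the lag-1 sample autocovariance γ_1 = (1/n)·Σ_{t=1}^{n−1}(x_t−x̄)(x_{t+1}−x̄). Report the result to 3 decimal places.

Mean x̄ = (25.9 + 25.3 + 28.2 + 24.7 + 34.6 + 37.5 + 30.8 + 45.6 + 43.8 + 23.9)/10 = 32.0300
Σ_{t=1}^{9}(x_t−x̄)(x_{t+1}−x̄) = 130.9341
γ_1 = 130.9341 / 10 = 13.093

13.093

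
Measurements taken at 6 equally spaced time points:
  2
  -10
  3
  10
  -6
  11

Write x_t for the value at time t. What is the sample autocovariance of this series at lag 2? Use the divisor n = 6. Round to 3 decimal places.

Mean x̄ = (2 − 10 + 3 + 10 − 6 + 11)/6 = 1.6667
Deviations: 0.3333, -11.6667, 1.3333, 8.3333, -7.6667, 9.3333
Σ_{t=1}^{4}(x_t−x̄)(x_{t+2}−x̄) = -29.2222
γ_2 = -29.2222 / 6 = -4.870

-4.870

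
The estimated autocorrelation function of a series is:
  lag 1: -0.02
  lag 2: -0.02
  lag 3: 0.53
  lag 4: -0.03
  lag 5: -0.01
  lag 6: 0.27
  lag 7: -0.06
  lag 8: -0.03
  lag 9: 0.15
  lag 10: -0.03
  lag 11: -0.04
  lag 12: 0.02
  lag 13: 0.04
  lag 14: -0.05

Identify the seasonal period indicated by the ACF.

3

The largest autocorrelation is r_3 = 0.53, with weaker echoes at lags 6 (0.27) and 9 (0.15); the remaining lags stay at or below 0.04.
The dominant spike at lag 3 indicates a seasonal period of 3.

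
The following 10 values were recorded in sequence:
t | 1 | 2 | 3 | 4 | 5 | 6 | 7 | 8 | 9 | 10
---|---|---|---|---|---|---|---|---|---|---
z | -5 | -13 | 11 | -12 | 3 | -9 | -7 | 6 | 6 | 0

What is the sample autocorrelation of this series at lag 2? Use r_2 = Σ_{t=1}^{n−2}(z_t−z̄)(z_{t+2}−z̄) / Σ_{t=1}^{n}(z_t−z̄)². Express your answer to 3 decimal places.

Mean z̄ = (-5 − 13 + 11 − 12 + 3 − 9 − 7 + 6 + 6 + 0)/10 = -2.0000
Numerator Σ_{t=1}^{8}(z_t−z̄)(z_{t+2}−z̄) = 101.0000
Denominator Σ(z_t−z̄)² = 630.0000
r_2 = 101.0000 / 630.0000 = 0.160

0.160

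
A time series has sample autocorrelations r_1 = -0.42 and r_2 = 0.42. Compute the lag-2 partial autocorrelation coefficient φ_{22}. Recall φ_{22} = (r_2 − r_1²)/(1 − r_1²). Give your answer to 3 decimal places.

0.296

φ_{22} = (r_2 − r_1²) / (1 − r_1²)
r_1² = (-0.42)² = 0.1764
Numerator = 0.42 − 0.1764 = 0.2436; denominator = 1 − 0.1764 = 0.8236
φ_{22} = 0.2436 / 0.8236 = 0.296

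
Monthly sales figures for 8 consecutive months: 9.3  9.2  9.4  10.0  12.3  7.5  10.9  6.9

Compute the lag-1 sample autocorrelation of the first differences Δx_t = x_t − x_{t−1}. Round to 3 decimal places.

-0.703

First differences Δx: -0.1, 0.2, 0.6, 2.3, -4.8, 3.4, -4.0
Mean of differences = -0.3429
Numerator Σ(Δx_t−Δx̄)(Δx_{t+1}−Δx̄) = -39.0147
Denominator Σ(Δx_t−Δx̄)² = 55.4771
r_1(Δx) = -39.0147 / 55.4771 = -0.703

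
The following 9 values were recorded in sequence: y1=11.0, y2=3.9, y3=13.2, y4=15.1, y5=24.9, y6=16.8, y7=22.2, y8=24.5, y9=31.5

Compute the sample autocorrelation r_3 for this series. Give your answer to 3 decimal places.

Mean ȳ = (11.0 + 3.9 + 13.2 + 15.1 + 24.9 + 16.8 + 22.2 + 24.5 + 31.5)/9 = 18.1222
Numerator Σ_{t=1}^{6}(y_t−ȳ)(y_{t+3}−ȳ) = -55.1470
Denominator Σ(y_t−ȳ)² = 570.3156
r_3 = -55.1470 / 570.3156 = -0.097

-0.097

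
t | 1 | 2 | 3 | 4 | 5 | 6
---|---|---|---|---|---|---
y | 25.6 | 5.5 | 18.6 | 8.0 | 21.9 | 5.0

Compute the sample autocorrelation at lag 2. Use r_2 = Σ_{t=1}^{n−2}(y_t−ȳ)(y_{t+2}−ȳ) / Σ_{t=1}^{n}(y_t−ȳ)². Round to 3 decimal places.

0.478

Mean ȳ = (25.6 + 5.5 + 18.6 + 8.0 + 21.9 + 5.0)/6 = 14.1000
Deviations from mean: 11.5000, -8.6000, 4.5000, -6.1000, 7.8000, -9.1000
Numerator Σ_{t=1}^{4}(y_t−ȳ)(y_{t+2}−ȳ) = 194.8200
Denominator Σ(y_t−ȳ)² = 407.3200
r_2 = 194.8200 / 407.3200 = 0.478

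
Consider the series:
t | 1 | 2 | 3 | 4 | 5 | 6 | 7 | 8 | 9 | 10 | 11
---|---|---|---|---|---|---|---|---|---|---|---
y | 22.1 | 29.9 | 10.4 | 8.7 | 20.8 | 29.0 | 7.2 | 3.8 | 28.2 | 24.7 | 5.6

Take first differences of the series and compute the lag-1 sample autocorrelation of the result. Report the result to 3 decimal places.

-0.123

First differences Δy: 7.8, -19.5, -1.7, 12.1, 8.2, -21.8, -3.4, 24.4, -3.5, -19.1
Mean of differences = -1.6500
Numerator Σ(Δy_t−Δȳ)(Δy_{t+1}−Δȳ) = -257.7525
Denominator Σ(Δy_t−Δȳ)² = 2089.6250
r_1(Δy) = -257.7525 / 2089.6250 = -0.123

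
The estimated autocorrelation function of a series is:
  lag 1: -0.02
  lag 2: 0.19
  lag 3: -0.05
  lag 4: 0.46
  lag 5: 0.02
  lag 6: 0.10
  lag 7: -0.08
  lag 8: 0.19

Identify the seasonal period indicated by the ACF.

The largest autocorrelation is r_4 = 0.46; the remaining lags stay at or below 0.19.
The dominant spike at lag 4 indicates a seasonal period of 4.

4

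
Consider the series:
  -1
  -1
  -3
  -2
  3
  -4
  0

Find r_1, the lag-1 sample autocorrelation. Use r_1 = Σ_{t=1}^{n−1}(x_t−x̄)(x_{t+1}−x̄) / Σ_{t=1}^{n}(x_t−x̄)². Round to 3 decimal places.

-0.561

Mean x̄ = (-1 − 1 − 3 − 2 + 3 − 4 + 0)/7 = -1.1429
Deviations from mean: 0.1429, 0.1429, -1.8571, -0.8571, 4.1429, -2.8571, 1.1429
Numerator Σ_{t=1}^{6}(x_t−x̄)(x_{t+1}−x̄) = -17.3061
Denominator Σ(x_t−x̄)² = 30.8571
r_1 = -17.3061 / 30.8571 = -0.561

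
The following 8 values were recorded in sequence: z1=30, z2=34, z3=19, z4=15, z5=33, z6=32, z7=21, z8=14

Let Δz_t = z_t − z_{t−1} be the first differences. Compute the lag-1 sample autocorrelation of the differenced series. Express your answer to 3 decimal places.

First differences Δz: 4, -15, -4, 18, -1, -11, -7
Mean of differences = -2.2857
Numerator Σ(Δz_t−Δz̄)(Δz_{t+1}−Δz̄) = -36.9388
Denominator Σ(Δz_t−Δz̄)² = 715.4286
r_1(Δz) = -36.9388 / 715.4286 = -0.052

-0.052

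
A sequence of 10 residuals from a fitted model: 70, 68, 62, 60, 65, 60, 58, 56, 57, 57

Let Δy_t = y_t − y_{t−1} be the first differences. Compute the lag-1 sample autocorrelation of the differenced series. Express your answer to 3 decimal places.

First differences Δy: -2, -6, -2, 5, -5, -2, -2, 1, 0
Mean of differences = -1.4444
Numerator Σ(Δy_t−Δȳ)(Δy_{t+1}−Δȳ) = -16.9753
Denominator Σ(Δy_t−Δȳ)² = 84.2222
r_1(Δy) = -16.9753 / 84.2222 = -0.202

-0.202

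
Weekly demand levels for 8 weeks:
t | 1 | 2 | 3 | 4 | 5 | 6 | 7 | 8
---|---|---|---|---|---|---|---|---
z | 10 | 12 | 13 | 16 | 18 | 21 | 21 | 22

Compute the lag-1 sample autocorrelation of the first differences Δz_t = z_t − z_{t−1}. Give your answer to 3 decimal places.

First differences Δz: 2, 1, 3, 2, 3, 0, 1
Mean of differences = 1.7143
Numerator Σ(Δz_t−Δz̄)(Δz_{t+1}−Δz̄) = -1.3673
Denominator Σ(Δz_t−Δz̄)² = 7.4286
r_1(Δz) = -1.3673 / 7.4286 = -0.184

-0.184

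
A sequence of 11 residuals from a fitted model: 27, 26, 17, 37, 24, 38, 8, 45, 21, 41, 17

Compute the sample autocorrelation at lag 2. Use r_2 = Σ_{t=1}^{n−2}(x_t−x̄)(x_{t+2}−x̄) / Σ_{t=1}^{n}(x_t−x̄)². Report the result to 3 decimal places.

0.602

Mean x̄ = (27 + 26 + 17 + 37 + 24 + 38 + 8 + 45 + 21 + 41 + 17)/11 = 27.3636
Numerator Σ_{t=1}^{9}(x_t−x̄)(x_{t+2}−x̄) = 810.3719
Denominator Σ(x_t−x̄)² = 1346.5455
r_2 = 810.3719 / 1346.5455 = 0.602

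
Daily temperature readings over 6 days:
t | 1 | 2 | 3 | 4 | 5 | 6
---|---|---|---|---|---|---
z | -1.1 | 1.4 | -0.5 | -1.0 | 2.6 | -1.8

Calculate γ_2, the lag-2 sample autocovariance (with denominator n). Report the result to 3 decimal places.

-0.076

Mean z̄ = (-1.1 + 1.4 − 0.5 − 1.0 + 2.6 − 1.8)/6 = -0.0667
Σ_{t=1}^{4}(z_t−z̄)(z_{t+2}−z̄) = -0.4589
γ_2 = -0.4589 / 6 = -0.076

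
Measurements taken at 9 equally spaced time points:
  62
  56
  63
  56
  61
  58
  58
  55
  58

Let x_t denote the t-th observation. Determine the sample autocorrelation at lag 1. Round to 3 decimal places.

-0.543

Mean x̄ = (62 + 56 + 63 + 56 + 61 + 58 + 58 + 55 + 58)/9 = 58.5556
Numerator Σ_{t=1}^{8}(x_t−x̄)(x_{t+1}−x̄) = -34.8642
Denominator Σ(x_t−x̄)² = 64.2222
r_1 = -34.8642 / 64.2222 = -0.543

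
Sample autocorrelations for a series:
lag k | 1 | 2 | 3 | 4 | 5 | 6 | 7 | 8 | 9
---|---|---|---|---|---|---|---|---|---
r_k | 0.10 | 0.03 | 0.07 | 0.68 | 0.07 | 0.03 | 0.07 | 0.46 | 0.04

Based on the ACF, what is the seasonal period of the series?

The largest autocorrelation is r_4 = 0.68, with a weaker echo at lag 8 (0.46); the remaining lags stay at or below 0.10.
The dominant spike at lag 4 indicates a seasonal period of 4.

4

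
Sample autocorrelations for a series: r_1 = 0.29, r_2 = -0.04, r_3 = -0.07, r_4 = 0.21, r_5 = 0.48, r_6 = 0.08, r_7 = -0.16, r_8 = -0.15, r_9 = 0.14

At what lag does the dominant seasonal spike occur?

5

The largest autocorrelation is r_5 = 0.48; the remaining lags stay at or below 0.29.
The dominant spike at lag 5 indicates a seasonal period of 5.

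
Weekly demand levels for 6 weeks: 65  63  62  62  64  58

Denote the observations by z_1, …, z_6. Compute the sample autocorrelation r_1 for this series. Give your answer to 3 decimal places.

-0.208

Mean z̄ = (65 + 63 + 62 + 62 + 64 + 58)/6 = 62.3333
Deviations from mean: 2.6667, 0.6667, -0.3333, -0.3333, 1.6667, -4.3333
Σ(z_t−z̄)(z_{t+1}−z̄) = (1.7778) + (-0.2222) + (0.1111) + (-0.5556) + (-7.2222) = -6.1111
Denominator Σ(z_t−z̄)² = 29.3333
r_1 = -6.1111 / 29.3333 = -0.208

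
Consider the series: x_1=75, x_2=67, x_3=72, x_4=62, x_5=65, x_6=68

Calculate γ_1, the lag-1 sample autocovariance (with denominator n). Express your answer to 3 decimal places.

Mean x̄ = (75 + 67 + 72 + 62 + 65 + 68)/6 = 68.1667
Σ_{t=1}^{5}(x_t−x̄)(x_{t+1}−x̄) = -16.0278
γ_1 = -16.0278 / 6 = -2.671

-2.671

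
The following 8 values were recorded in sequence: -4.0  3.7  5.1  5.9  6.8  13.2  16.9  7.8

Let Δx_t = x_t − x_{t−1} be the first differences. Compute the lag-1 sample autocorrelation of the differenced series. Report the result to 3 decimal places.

-0.093

First differences Δx: 7.7, 1.4, 0.8, 0.9, 6.4, 3.7, -9.1
Mean of differences = 1.6857
Numerator Σ(Δx_t−Δx̄)(Δx_{t+1}−Δx̄) = -16.7031
Denominator Σ(Δx_t−Δx̄)² = 180.2686
r_1(Δx) = -16.7031 / 180.2686 = -0.093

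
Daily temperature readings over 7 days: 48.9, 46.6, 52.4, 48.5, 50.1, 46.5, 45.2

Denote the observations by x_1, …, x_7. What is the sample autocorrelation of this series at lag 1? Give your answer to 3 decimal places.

-0.125

Mean x̄ = (48.9 + 46.6 + 52.4 + 48.5 + 50.1 + 46.5 + 45.2)/7 = 48.3143
Deviations from mean: 0.5857, -1.7143, 4.0857, 0.1857, 1.7857, -1.8143, -3.1143
Numerator Σ_{t=1}^{6}(x_t−x̄)(x_{t+1}−x̄) = -4.5073
Denominator Σ(x_t−x̄)² = 36.1886
r_1 = -4.5073 / 36.1886 = -0.125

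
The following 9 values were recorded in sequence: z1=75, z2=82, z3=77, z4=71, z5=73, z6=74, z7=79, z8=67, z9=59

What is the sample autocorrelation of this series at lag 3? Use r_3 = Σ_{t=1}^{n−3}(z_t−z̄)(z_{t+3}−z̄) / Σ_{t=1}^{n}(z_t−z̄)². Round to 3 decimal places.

Mean z̄ = (75 + 82 + 77 + 71 + 73 + 74 + 79 + 67 + 59)/9 = 73.0000
Σ(z_t−z̄)(z_{t+3}−z̄) = (-4.0000) + (0.0000) + (4.0000) + (-12.0000) + (0.0000) + (-14.0000) = -26.0000
Denominator Σ(z_t−z̄)² = 374.0000
r_3 = -26.0000 / 374.0000 = -0.070

-0.070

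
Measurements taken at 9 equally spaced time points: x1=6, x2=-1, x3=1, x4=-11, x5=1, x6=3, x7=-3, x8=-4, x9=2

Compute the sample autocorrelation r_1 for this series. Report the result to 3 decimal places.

-0.210

Mean x̄ = (6 − 1 + 1 − 11 + 1 + 3 − 3 − 4 + 2)/9 = -0.6667
Numerator Σ_{t=1}^{8}(x_t−x̄)(x_{t+1}−x̄) = -40.7778
Denominator Σ(x_t−x̄)² = 194.0000
r_1 = -40.7778 / 194.0000 = -0.210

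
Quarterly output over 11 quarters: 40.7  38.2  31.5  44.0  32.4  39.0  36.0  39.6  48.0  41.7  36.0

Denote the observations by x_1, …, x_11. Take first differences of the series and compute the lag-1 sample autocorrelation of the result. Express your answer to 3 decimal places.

-0.556

First differences Δx: -2.5, -6.7, 12.5, -11.6, 6.6, -3.0, 3.6, 8.4, -6.3, -5.7
Mean of differences = -0.4700
Numerator Σ(Δx_t−Δx̄)(Δx_{t+1}−Δx̄) = -304.5059
Denominator Σ(Δx_t−Δx̄)² = 548.0010
r_1(Δx) = -304.5059 / 548.0010 = -0.556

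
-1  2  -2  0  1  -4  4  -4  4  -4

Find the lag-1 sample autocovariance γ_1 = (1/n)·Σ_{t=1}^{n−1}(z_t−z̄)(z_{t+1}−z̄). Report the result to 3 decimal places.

Mean z̄ = (-1 + 2 − 2 + 0 + 1 − 4 + 4 − 4 + 4 − 4)/10 = -0.4000
Σ_{t=1}^{9}(z_t−z̄)(z_{t+1}−z̄) = -73.7600
γ_1 = -73.7600 / 10 = -7.376

-7.376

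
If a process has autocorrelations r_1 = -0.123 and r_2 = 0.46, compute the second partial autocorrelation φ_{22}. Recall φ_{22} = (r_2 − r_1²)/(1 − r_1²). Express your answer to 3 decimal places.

φ_{22} = (r_2 − r_1²) / (1 − r_1²)
r_1² = (-0.123)² = 0.015129
Numerator = 0.46 − 0.0151 = 0.4449; denominator = 1 − 0.0151 = 0.9849
φ_{22} = 0.4449 / 0.9849 = 0.452

0.452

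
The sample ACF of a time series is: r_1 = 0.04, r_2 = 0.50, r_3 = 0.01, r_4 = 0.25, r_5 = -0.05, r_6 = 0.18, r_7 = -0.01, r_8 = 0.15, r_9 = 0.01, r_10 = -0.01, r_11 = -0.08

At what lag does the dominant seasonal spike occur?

2

The largest autocorrelation is r_2 = 0.50, with weaker echoes at lags 4 (0.25), 6 (0.18) and 8 (0.15); the remaining lags stay at or below 0.04.
The dominant spike at lag 2 indicates a seasonal period of 2.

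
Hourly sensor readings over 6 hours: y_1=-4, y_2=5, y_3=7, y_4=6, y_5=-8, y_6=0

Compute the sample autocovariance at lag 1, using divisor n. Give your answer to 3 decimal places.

Mean ȳ = (-4 + 5 + 7 + 6 − 8 + 0)/6 = 1.0000
Σ_{t=1}^{5}(y_t−ȳ)(y_{t+1}−ȳ) = -2.0000
γ_1 = -2.0000 / 6 = -0.333

-0.333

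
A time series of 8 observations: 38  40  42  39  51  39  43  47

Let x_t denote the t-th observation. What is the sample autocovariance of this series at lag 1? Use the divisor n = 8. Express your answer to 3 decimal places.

-5.611

Mean x̄ = (38 + 40 + 42 + 39 + 51 + 39 + 43 + 47)/8 = 42.3750
Σ_{t=1}^{7}(x_t−x̄)(x_{t+1}−x̄) = -44.8906
γ_1 = -44.8906 / 8 = -5.611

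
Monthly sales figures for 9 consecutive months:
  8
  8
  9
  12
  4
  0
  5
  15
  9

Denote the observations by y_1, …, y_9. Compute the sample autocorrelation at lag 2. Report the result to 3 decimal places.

Mean ȳ = (8 + 8 + 9 + 12 + 4 + 0 + 5 + 15 + 9)/9 = 7.7778
Σ(y_t−ȳ)(y_{t+2}−ȳ) = (0.2716) + (0.9383) + (-4.6173) + (-32.8395) + (10.4938) + (-56.1728) + (-3.3951) = -85.3210
Denominator Σ(y_t−ȳ)² = 155.5556
r_2 = -85.3210 / 155.5556 = -0.548

-0.548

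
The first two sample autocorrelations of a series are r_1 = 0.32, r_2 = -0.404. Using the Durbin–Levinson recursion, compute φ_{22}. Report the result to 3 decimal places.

φ_{22} = (r_2 − r_1²) / (1 − r_1²)
r_1² = (0.32)² = 0.1024
Numerator = -0.404 − 0.1024 = -0.5064; denominator = 1 − 0.1024 = 0.8976
φ_{22} = -0.5064 / 0.8976 = -0.564

-0.564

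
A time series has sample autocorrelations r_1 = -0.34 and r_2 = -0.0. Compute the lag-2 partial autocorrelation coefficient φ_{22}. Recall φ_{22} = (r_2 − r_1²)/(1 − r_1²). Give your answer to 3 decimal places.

φ_{22} = (r_2 − r_1²) / (1 − r_1²)
r_1² = (-0.34)² = 0.1156
Numerator = -0.0 − 0.1156 = -0.1156; denominator = 1 − 0.1156 = 0.8844
φ_{22} = -0.1156 / 0.8844 = -0.131

-0.131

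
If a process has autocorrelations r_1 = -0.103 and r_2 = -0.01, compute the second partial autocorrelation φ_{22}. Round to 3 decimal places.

φ_{22} = (r_2 − r_1²) / (1 − r_1²)
r_1² = (-0.103)² = 0.010609
Numerator = -0.01 − 0.0106 = -0.0206; denominator = 1 − 0.0106 = 0.9894
φ_{22} = -0.0206 / 0.9894 = -0.021

-0.021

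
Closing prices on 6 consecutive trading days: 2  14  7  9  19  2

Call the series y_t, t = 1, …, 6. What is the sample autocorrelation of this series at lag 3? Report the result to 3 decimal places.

0.282

Mean ȳ = (2 + 14 + 7 + 9 + 19 + 2)/6 = 8.8333
Deviations from mean: -6.8333, 5.1667, -1.8333, 0.1667, 10.1667, -6.8333
Σ(y_t−ȳ)(y_{t+3}−ȳ) = (-1.1389) + (52.5278) + (12.5278) = 63.9167
Denominator Σ(y_t−ȳ)² = 226.8333
r_3 = 63.9167 / 226.8333 = 0.282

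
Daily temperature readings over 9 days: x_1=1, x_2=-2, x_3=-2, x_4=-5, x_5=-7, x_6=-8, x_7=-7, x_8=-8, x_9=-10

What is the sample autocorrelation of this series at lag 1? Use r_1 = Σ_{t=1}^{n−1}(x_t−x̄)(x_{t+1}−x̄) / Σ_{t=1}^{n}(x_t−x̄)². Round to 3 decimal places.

0.563

Mean x̄ = (1 − 2 − 2 − 5 − 7 − 8 − 7 − 8 − 10)/9 = -5.3333
Numerator Σ_{t=1}^{8}(x_t−x̄)(x_{t+1}−x̄) = 58.5556
Denominator Σ(x_t−x̄)² = 104.0000
r_1 = 58.5556 / 104.0000 = 0.563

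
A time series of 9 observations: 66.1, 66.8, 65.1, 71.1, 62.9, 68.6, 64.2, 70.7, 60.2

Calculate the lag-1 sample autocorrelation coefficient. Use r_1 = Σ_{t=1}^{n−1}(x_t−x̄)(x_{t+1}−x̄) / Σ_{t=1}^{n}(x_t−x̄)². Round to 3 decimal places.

-0.692

Mean x̄ = (66.1 + 66.8 + 65.1 + 71.1 + 62.9 + 68.6 + 64.2 + 70.7 + 60.2)/9 = 66.1889
Numerator Σ_{t=1}^{8}(x_t−x̄)(x_{t+1}−x̄) = -70.9335
Denominator Σ(x_t−x̄)² = 102.4889
r_1 = -70.9335 / 102.4889 = -0.692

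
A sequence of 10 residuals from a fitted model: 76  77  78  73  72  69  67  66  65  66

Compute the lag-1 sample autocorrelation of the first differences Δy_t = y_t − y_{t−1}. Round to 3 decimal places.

First differences Δy: 1, 1, -5, -1, -3, -2, -1, -1, 1
Mean of differences = -1.1111
Numerator Σ(Δy_t−Δȳ)(Δy_{t+1}−Δȳ) = -2.5679
Denominator Σ(Δy_t−Δȳ)² = 32.8889
r_1(Δy) = -2.5679 / 32.8889 = -0.078

-0.078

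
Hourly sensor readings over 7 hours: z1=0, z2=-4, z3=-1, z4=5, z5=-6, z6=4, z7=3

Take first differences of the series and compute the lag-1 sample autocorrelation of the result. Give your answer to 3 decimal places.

-0.655

First differences Δz: -4, 3, 6, -11, 10, -1
Mean of differences = 0.5000
Numerator Σ(Δz_t−Δz̄)(Δz_{t+1}−Δz̄) = -184.2500
Denominator Σ(Δz_t−Δz̄)² = 281.5000
r_1(Δz) = -184.2500 / 281.5000 = -0.655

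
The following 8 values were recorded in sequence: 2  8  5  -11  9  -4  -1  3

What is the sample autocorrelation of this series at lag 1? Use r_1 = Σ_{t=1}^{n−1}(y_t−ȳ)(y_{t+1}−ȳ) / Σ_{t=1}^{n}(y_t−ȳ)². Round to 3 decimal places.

-0.468

Mean ȳ = (2 + 8 + 5 − 11 + 9 − 4 − 1 + 3)/8 = 1.3750
Deviations from mean: 0.6250, 6.6250, 3.6250, -12.3750, 7.6250, -5.3750, -2.3750, 1.6250
Σ(y_t−ȳ)(y_{t+1}−ȳ) = (4.1406) + (24.0156) + (-44.8594) + (-94.3594) + (-40.9844) + (12.7656) + (-3.8594) = -143.1406
Denominator Σ(y_t−ȳ)² = 305.8750
r_1 = -143.1406 / 305.8750 = -0.468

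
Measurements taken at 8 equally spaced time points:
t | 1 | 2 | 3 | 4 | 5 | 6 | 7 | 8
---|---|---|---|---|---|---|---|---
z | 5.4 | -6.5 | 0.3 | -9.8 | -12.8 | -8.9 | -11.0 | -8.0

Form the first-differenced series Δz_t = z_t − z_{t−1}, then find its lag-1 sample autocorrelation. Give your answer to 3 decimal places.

-0.523

First differences Δz: -11.9, 6.8, -10.1, -3.0, 3.9, -2.1, 3.0
Mean of differences = -1.9143
Numerator Σ(Δz_t−Δz̄)(Δz_{t+1}−Δz̄) = -157.7688
Denominator Σ(Δz_t−Δz̄)² = 301.8286
r_1(Δz) = -157.7688 / 301.8286 = -0.523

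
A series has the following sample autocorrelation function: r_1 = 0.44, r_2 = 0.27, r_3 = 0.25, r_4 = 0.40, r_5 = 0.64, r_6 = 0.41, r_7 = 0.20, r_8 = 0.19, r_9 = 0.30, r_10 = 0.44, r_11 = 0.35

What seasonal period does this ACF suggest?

5

The largest autocorrelation is r_5 = 0.64; the remaining lags stay at or below 0.44. The elevated value at lag 1 (0.44), dropping to 0.27 at lag 2, reflects decaying short-term dependence rather than seasonality.
The dominant spike at lag 5 indicates a seasonal period of 5.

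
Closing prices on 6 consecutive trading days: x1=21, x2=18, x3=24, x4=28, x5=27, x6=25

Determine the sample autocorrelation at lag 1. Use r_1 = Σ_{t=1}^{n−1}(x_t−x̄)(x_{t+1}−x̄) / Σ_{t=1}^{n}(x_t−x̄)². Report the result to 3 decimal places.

0.468

Mean x̄ = (21 + 18 + 24 + 28 + 27 + 25)/6 = 23.8333
Deviations from mean: -2.8333, -5.8333, 0.1667, 4.1667, 3.1667, 1.1667
Numerator Σ_{t=1}^{5}(x_t−x̄)(x_{t+1}−x̄) = 33.1389
Denominator Σ(x_t−x̄)² = 70.8333
r_1 = 33.1389 / 70.8333 = 0.468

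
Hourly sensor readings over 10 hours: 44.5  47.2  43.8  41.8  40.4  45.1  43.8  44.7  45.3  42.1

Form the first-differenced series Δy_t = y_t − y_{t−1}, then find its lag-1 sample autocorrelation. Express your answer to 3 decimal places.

First differences Δy: 2.7, -3.4, -2.0, -1.4, 4.7, -1.3, 0.9, 0.6, -3.2
Mean of differences = -0.2667
Numerator Σ(Δy_t−Δȳ)(Δy_{t+1}−Δȳ) = -15.3978
Denominator Σ(Δy_t−Δȳ)² = 59.3600
r_1(Δy) = -15.3978 / 59.3600 = -0.259

-0.259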